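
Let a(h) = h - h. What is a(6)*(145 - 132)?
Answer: 0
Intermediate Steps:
a(h) = 0
a(6)*(145 - 132) = 0*(145 - 132) = 0*13 = 0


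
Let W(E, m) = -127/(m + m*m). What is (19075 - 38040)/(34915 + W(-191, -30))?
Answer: -16499550/30375923 ≈ -0.54318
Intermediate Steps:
W(E, m) = -127/(m + m**2)
(19075 - 38040)/(34915 + W(-191, -30)) = (19075 - 38040)/(34915 - 127/(-30*(1 - 30))) = -18965/(34915 - 127*(-1/30)/(-29)) = -18965/(34915 - 127*(-1/30)*(-1/29)) = -18965/(34915 - 127/870) = -18965/30375923/870 = -18965*870/30375923 = -16499550/30375923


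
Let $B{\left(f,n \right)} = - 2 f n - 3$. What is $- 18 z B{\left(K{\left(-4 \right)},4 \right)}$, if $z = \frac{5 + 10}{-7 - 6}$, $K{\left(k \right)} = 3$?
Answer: $- \frac{7290}{13} \approx -560.77$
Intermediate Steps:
$B{\left(f,n \right)} = -3 - 2 f n$ ($B{\left(f,n \right)} = - 2 f n - 3 = -3 - 2 f n$)
$z = - \frac{15}{13}$ ($z = \frac{15}{-13} = 15 \left(- \frac{1}{13}\right) = - \frac{15}{13} \approx -1.1538$)
$- 18 z B{\left(K{\left(-4 \right)},4 \right)} = \left(-18\right) \left(- \frac{15}{13}\right) \left(-3 - 6 \cdot 4\right) = \frac{270 \left(-3 - 24\right)}{13} = \frac{270}{13} \left(-27\right) = - \frac{7290}{13}$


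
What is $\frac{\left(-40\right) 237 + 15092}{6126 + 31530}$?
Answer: $\frac{1403}{9414} \approx 0.14903$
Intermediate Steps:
$\frac{\left(-40\right) 237 + 15092}{6126 + 31530} = \frac{-9480 + 15092}{37656} = 5612 \cdot \frac{1}{37656} = \frac{1403}{9414}$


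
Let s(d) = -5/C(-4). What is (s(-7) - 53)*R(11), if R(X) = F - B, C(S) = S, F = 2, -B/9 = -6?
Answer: 2691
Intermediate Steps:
B = 54 (B = -9*(-6) = 54)
s(d) = 5/4 (s(d) = -5/(-4) = -5*(-¼) = 5/4)
R(X) = -52 (R(X) = 2 - 1*54 = 2 - 54 = -52)
(s(-7) - 53)*R(11) = (5/4 - 53)*(-52) = -207/4*(-52) = 2691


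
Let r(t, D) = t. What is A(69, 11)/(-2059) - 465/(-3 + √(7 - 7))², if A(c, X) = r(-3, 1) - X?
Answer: -319103/6177 ≈ -51.660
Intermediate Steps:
A(c, X) = -3 - X
A(69, 11)/(-2059) - 465/(-3 + √(7 - 7))² = (-3 - 1*11)/(-2059) - 465/(-3 + √(7 - 7))² = (-3 - 11)*(-1/2059) - 465/(-3 + √0)² = -14*(-1/2059) - 465/(-3 + 0)² = 14/2059 - 465/((-3)²) = 14/2059 - 465/9 = 14/2059 - 465*⅑ = 14/2059 - 155/3 = -319103/6177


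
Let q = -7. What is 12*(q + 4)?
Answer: -36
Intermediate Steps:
12*(q + 4) = 12*(-7 + 4) = 12*(-3) = -36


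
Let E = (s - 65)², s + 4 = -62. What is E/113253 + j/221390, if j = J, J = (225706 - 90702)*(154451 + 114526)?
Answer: 2056278346758757/12536540835 ≈ 1.6402e+5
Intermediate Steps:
s = -66 (s = -4 - 62 = -66)
E = 17161 (E = (-66 - 65)² = (-131)² = 17161)
J = 36312970908 (J = 135004*268977 = 36312970908)
j = 36312970908
E/113253 + j/221390 = 17161/113253 + 36312970908/221390 = 17161*(1/113253) + 36312970908*(1/221390) = 17161/113253 + 18156485454/110695 = 2056278346758757/12536540835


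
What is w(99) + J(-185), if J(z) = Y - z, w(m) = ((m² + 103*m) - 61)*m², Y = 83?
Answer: 195402805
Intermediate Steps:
w(m) = m²*(-61 + m² + 103*m) (w(m) = (-61 + m² + 103*m)*m² = m²*(-61 + m² + 103*m))
J(z) = 83 - z
w(99) + J(-185) = 99²*(-61 + 99² + 103*99) + (83 - 1*(-185)) = 9801*(-61 + 9801 + 10197) + (83 + 185) = 9801*19937 + 268 = 195402537 + 268 = 195402805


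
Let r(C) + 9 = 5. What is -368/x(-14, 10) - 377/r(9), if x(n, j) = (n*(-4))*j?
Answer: 13103/140 ≈ 93.593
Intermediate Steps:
x(n, j) = -4*j*n (x(n, j) = (-4*n)*j = -4*j*n)
r(C) = -4 (r(C) = -9 + 5 = -4)
-368/x(-14, 10) - 377/r(9) = -368/((-4*10*(-14))) - 377/(-4) = -368/560 - 377*(-¼) = -368*1/560 + 377/4 = -23/35 + 377/4 = 13103/140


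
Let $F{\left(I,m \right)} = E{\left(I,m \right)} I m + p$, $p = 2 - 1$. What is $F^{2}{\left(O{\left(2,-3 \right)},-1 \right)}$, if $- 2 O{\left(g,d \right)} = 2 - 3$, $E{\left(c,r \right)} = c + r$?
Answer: $\frac{25}{16} \approx 1.5625$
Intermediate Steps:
$p = 1$
$O{\left(g,d \right)} = \frac{1}{2}$ ($O{\left(g,d \right)} = - \frac{2 - 3}{2} = \left(- \frac{1}{2}\right) \left(-1\right) = \frac{1}{2}$)
$F{\left(I,m \right)} = 1 + I m \left(I + m\right)$ ($F{\left(I,m \right)} = \left(I + m\right) I m + 1 = I \left(I + m\right) m + 1 = I m \left(I + m\right) + 1 = 1 + I m \left(I + m\right)$)
$F^{2}{\left(O{\left(2,-3 \right)},-1 \right)} = \left(1 + \frac{1}{2} \left(-1\right) \left(\frac{1}{2} - 1\right)\right)^{2} = \left(1 + \frac{1}{2} \left(-1\right) \left(- \frac{1}{2}\right)\right)^{2} = \left(1 + \frac{1}{4}\right)^{2} = \left(\frac{5}{4}\right)^{2} = \frac{25}{16}$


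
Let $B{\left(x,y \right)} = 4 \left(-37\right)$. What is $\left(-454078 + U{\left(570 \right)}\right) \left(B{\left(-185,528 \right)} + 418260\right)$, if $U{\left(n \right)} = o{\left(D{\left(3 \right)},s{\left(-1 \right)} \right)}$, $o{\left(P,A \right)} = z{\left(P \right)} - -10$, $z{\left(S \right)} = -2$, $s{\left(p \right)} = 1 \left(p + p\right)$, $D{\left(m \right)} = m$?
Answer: $-189852115840$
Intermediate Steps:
$B{\left(x,y \right)} = -148$
$s{\left(p \right)} = 2 p$ ($s{\left(p \right)} = 1 \cdot 2 p = 2 p$)
$o{\left(P,A \right)} = 8$ ($o{\left(P,A \right)} = -2 - -10 = -2 + 10 = 8$)
$U{\left(n \right)} = 8$
$\left(-454078 + U{\left(570 \right)}\right) \left(B{\left(-185,528 \right)} + 418260\right) = \left(-454078 + 8\right) \left(-148 + 418260\right) = \left(-454070\right) 418112 = -189852115840$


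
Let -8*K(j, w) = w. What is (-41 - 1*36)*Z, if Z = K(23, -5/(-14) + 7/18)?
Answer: 517/72 ≈ 7.1806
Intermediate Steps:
K(j, w) = -w/8
Z = -47/504 (Z = -(-5/(-14) + 7/18)/8 = -(-5*(-1/14) + 7*(1/18))/8 = -(5/14 + 7/18)/8 = -1/8*47/63 = -47/504 ≈ -0.093254)
(-41 - 1*36)*Z = (-41 - 1*36)*(-47/504) = (-41 - 36)*(-47/504) = -77*(-47/504) = 517/72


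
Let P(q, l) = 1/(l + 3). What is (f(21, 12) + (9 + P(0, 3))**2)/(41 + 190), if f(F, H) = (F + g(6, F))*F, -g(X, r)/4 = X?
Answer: 757/8316 ≈ 0.091029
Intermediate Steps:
g(X, r) = -4*X
P(q, l) = 1/(3 + l)
f(F, H) = F*(-24 + F) (f(F, H) = (F - 4*6)*F = (F - 24)*F = (-24 + F)*F = F*(-24 + F))
(f(21, 12) + (9 + P(0, 3))**2)/(41 + 190) = (21*(-24 + 21) + (9 + 1/(3 + 3))**2)/(41 + 190) = (21*(-3) + (9 + 1/6)**2)/231 = (-63 + (9 + 1/6)**2)*(1/231) = (-63 + (55/6)**2)*(1/231) = (-63 + 3025/36)*(1/231) = (757/36)*(1/231) = 757/8316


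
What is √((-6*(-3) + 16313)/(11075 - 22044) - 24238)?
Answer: I*√59519798193/1567 ≈ 155.69*I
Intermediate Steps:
√((-6*(-3) + 16313)/(11075 - 22044) - 24238) = √((18 + 16313)/(-10969) - 24238) = √(16331*(-1/10969) - 24238) = √(-2333/1567 - 24238) = √(-37983279/1567) = I*√59519798193/1567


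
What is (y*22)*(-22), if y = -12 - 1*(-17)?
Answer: -2420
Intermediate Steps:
y = 5 (y = -12 + 17 = 5)
(y*22)*(-22) = (5*22)*(-22) = 110*(-22) = -2420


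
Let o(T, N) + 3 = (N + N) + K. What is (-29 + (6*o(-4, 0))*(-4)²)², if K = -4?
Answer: 491401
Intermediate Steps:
o(T, N) = -7 + 2*N (o(T, N) = -3 + ((N + N) - 4) = -3 + (2*N - 4) = -3 + (-4 + 2*N) = -7 + 2*N)
(-29 + (6*o(-4, 0))*(-4)²)² = (-29 + (6*(-7 + 2*0))*(-4)²)² = (-29 + (6*(-7 + 0))*16)² = (-29 + (6*(-7))*16)² = (-29 - 42*16)² = (-29 - 672)² = (-701)² = 491401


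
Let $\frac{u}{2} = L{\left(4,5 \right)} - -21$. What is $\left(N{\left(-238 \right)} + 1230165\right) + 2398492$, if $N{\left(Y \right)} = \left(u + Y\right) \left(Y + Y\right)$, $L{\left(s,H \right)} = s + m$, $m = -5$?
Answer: $3722905$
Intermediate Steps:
$L{\left(s,H \right)} = -5 + s$ ($L{\left(s,H \right)} = s - 5 = -5 + s$)
$u = 40$ ($u = 2 \left(\left(-5 + 4\right) - -21\right) = 2 \left(-1 + 21\right) = 2 \cdot 20 = 40$)
$N{\left(Y \right)} = 2 Y \left(40 + Y\right)$ ($N{\left(Y \right)} = \left(40 + Y\right) \left(Y + Y\right) = \left(40 + Y\right) 2 Y = 2 Y \left(40 + Y\right)$)
$\left(N{\left(-238 \right)} + 1230165\right) + 2398492 = \left(2 \left(-238\right) \left(40 - 238\right) + 1230165\right) + 2398492 = \left(2 \left(-238\right) \left(-198\right) + 1230165\right) + 2398492 = \left(94248 + 1230165\right) + 2398492 = 1324413 + 2398492 = 3722905$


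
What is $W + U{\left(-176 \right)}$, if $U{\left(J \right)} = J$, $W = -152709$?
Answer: $-152885$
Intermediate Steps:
$W + U{\left(-176 \right)} = -152709 - 176 = -152885$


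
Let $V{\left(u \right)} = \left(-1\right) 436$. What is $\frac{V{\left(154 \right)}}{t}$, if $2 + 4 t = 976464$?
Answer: $- \frac{872}{488231} \approx -0.001786$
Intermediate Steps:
$V{\left(u \right)} = -436$
$t = \frac{488231}{2}$ ($t = - \frac{1}{2} + \frac{1}{4} \cdot 976464 = - \frac{1}{2} + 244116 = \frac{488231}{2} \approx 2.4412 \cdot 10^{5}$)
$\frac{V{\left(154 \right)}}{t} = - \frac{436}{\frac{488231}{2}} = \left(-436\right) \frac{2}{488231} = - \frac{872}{488231}$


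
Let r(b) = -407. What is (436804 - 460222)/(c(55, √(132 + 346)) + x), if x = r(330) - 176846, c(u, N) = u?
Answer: 3903/29533 ≈ 0.13216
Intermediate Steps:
x = -177253 (x = -407 - 176846 = -177253)
(436804 - 460222)/(c(55, √(132 + 346)) + x) = (436804 - 460222)/(55 - 177253) = -23418/(-177198) = -23418*(-1/177198) = 3903/29533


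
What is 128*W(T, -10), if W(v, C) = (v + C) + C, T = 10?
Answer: -1280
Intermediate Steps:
W(v, C) = v + 2*C (W(v, C) = (C + v) + C = v + 2*C)
128*W(T, -10) = 128*(10 + 2*(-10)) = 128*(10 - 20) = 128*(-10) = -1280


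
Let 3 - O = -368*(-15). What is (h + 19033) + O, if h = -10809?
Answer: 2707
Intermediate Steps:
O = -5517 (O = 3 - (-368)*(-15) = 3 - 1*5520 = 3 - 5520 = -5517)
(h + 19033) + O = (-10809 + 19033) - 5517 = 8224 - 5517 = 2707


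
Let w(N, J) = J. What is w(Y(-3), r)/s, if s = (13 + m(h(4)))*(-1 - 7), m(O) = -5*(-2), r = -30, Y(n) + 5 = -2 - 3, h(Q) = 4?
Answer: 15/92 ≈ 0.16304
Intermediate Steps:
Y(n) = -10 (Y(n) = -5 + (-2 - 3) = -5 - 5 = -10)
m(O) = 10
s = -184 (s = (13 + 10)*(-1 - 7) = 23*(-8) = -184)
w(Y(-3), r)/s = -30/(-184) = -30*(-1/184) = 15/92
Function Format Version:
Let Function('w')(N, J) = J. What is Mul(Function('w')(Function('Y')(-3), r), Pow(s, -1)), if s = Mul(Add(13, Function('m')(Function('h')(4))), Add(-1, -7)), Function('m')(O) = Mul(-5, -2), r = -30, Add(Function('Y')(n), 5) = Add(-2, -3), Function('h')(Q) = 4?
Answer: Rational(15, 92) ≈ 0.16304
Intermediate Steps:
Function('Y')(n) = -10 (Function('Y')(n) = Add(-5, Add(-2, -3)) = Add(-5, -5) = -10)
Function('m')(O) = 10
s = -184 (s = Mul(Add(13, 10), Add(-1, -7)) = Mul(23, -8) = -184)
Mul(Function('w')(Function('Y')(-3), r), Pow(s, -1)) = Mul(-30, Pow(-184, -1)) = Mul(-30, Rational(-1, 184)) = Rational(15, 92)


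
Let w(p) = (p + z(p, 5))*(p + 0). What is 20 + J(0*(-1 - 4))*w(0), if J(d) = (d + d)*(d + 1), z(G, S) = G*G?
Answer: 20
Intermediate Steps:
z(G, S) = G²
J(d) = 2*d*(1 + d) (J(d) = (2*d)*(1 + d) = 2*d*(1 + d))
w(p) = p*(p + p²) (w(p) = (p + p²)*(p + 0) = (p + p²)*p = p*(p + p²))
20 + J(0*(-1 - 4))*w(0) = 20 + (2*(0*(-1 - 4))*(1 + 0*(-1 - 4)))*(0²*(1 + 0)) = 20 + (2*(0*(-5))*(1 + 0*(-5)))*(0*1) = 20 + (2*0*(1 + 0))*0 = 20 + (2*0*1)*0 = 20 + 0*0 = 20 + 0 = 20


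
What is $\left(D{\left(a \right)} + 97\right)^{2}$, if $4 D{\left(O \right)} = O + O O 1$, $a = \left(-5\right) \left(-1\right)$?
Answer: $\frac{43681}{4} \approx 10920.0$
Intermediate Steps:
$a = 5$
$D{\left(O \right)} = \frac{O}{4} + \frac{O^{2}}{4}$ ($D{\left(O \right)} = \frac{O + O O 1}{4} = \frac{O + O^{2} \cdot 1}{4} = \frac{O + O^{2}}{4} = \frac{O}{4} + \frac{O^{2}}{4}$)
$\left(D{\left(a \right)} + 97\right)^{2} = \left(\frac{1}{4} \cdot 5 \left(1 + 5\right) + 97\right)^{2} = \left(\frac{1}{4} \cdot 5 \cdot 6 + 97\right)^{2} = \left(\frac{15}{2} + 97\right)^{2} = \left(\frac{209}{2}\right)^{2} = \frac{43681}{4}$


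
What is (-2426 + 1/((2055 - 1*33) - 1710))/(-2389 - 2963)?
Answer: 756911/1669824 ≈ 0.45329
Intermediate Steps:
(-2426 + 1/((2055 - 1*33) - 1710))/(-2389 - 2963) = (-2426 + 1/((2055 - 33) - 1710))/(-5352) = (-2426 + 1/(2022 - 1710))*(-1/5352) = (-2426 + 1/312)*(-1/5352) = -756911/312*(-1/5352) = 756911/1669824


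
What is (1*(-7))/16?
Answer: -7/16 ≈ -0.43750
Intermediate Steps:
(1*(-7))/16 = -7*1/16 = -7/16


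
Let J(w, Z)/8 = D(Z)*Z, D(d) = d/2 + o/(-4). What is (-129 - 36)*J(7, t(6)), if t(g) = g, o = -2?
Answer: -27720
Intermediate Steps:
D(d) = 1/2 + d/2 (D(d) = d/2 - 2/(-4) = d*(1/2) - 2*(-1/4) = d/2 + 1/2 = 1/2 + d/2)
J(w, Z) = 8*Z*(1/2 + Z/2) (J(w, Z) = 8*((1/2 + Z/2)*Z) = 8*(Z*(1/2 + Z/2)) = 8*Z*(1/2 + Z/2))
(-129 - 36)*J(7, t(6)) = (-129 - 36)*(4*6*(1 + 6)) = -660*6*7 = -165*168 = -27720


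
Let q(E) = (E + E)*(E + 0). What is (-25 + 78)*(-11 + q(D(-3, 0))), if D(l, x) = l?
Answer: 371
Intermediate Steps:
q(E) = 2*E² (q(E) = (2*E)*E = 2*E²)
(-25 + 78)*(-11 + q(D(-3, 0))) = (-25 + 78)*(-11 + 2*(-3)²) = 53*(-11 + 2*9) = 53*(-11 + 18) = 53*7 = 371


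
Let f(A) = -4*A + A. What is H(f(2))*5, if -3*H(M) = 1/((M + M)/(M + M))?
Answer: -5/3 ≈ -1.6667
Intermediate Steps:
f(A) = -3*A
H(M) = -⅓ (H(M) = -1/(3*((M + M)/(M + M))) = -1/(3*((2*M)/((2*M)))) = -1/(3*((2*M)*(1/(2*M)))) = -⅓/1 = -⅓*1 = -⅓)
H(f(2))*5 = -⅓*5 = -5/3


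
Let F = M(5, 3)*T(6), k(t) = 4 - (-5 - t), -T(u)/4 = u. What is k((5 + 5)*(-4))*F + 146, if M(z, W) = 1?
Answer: 890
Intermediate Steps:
T(u) = -4*u
k(t) = 9 + t (k(t) = 4 + (5 + t) = 9 + t)
F = -24 (F = 1*(-4*6) = 1*(-24) = -24)
k((5 + 5)*(-4))*F + 146 = (9 + (5 + 5)*(-4))*(-24) + 146 = (9 + 10*(-4))*(-24) + 146 = (9 - 40)*(-24) + 146 = -31*(-24) + 146 = 744 + 146 = 890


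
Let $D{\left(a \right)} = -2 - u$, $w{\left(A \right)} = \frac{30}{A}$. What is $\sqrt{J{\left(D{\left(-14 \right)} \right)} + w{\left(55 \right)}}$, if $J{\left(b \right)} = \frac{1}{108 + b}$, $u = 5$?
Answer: $\frac{\sqrt{685487}}{1111} \approx 0.74522$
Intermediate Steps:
$D{\left(a \right)} = -7$ ($D{\left(a \right)} = -2 - 5 = -7$)
$\sqrt{J{\left(D{\left(-14 \right)} \right)} + w{\left(55 \right)}} = \sqrt{\frac{1}{108 - 7} + \frac{30}{55}} = \sqrt{\frac{1}{101} + 30 \cdot \frac{1}{55}} = \sqrt{\frac{1}{101} + \frac{6}{11}} = \sqrt{\frac{617}{1111}} = \frac{\sqrt{685487}}{1111}$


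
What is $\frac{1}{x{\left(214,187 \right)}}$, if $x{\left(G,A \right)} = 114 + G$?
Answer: $\frac{1}{328} \approx 0.0030488$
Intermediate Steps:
$\frac{1}{x{\left(214,187 \right)}} = \frac{1}{114 + 214} = \frac{1}{328}$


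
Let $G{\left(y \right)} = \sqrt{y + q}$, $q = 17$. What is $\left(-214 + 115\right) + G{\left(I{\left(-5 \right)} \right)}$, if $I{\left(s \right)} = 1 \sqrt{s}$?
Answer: $-99 + \sqrt{17 + i \sqrt{5}} \approx -94.868 + 0.27058 i$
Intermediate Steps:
$I{\left(s \right)} = \sqrt{s}$
$G{\left(y \right)} = \sqrt{17 + y}$ ($G{\left(y \right)} = \sqrt{y + 17} = \sqrt{17 + y}$)
$\left(-214 + 115\right) + G{\left(I{\left(-5 \right)} \right)} = \left(-214 + 115\right) + \sqrt{17 + \sqrt{-5}} = -99 + \sqrt{17 + i \sqrt{5}}$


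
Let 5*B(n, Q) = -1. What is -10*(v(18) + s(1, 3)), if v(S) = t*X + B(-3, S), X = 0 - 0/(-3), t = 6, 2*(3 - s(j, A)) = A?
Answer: -13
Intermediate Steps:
s(j, A) = 3 - A/2
B(n, Q) = -1/5 (B(n, Q) = (1/5)*(-1) = -1/5)
X = 0 (X = 0 - 0*(-1)/3 = 0 - 5*0 = 0 + 0 = 0)
v(S) = -1/5 (v(S) = 6*0 - 1/5 = 0 - 1/5 = -1/5)
-10*(v(18) + s(1, 3)) = -10*(-1/5 + (3 - 1/2*3)) = -10*(-1/5 + (3 - 3/2)) = -10*(-1/5 + 3/2) = -10*13/10 = -13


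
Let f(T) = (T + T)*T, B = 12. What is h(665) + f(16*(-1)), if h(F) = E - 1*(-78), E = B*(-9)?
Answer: 482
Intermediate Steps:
f(T) = 2*T² (f(T) = (2*T)*T = 2*T²)
E = -108 (E = 12*(-9) = -108)
h(F) = -30 (h(F) = -108 - 1*(-78) = -108 + 78 = -30)
h(665) + f(16*(-1)) = -30 + 2*(16*(-1))² = -30 + 2*(-16)² = -30 + 2*256 = -30 + 512 = 482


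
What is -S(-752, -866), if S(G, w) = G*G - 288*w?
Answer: -814912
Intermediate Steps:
S(G, w) = G² - 288*w
-S(-752, -866) = -((-752)² - 288*(-866)) = -(565504 + 249408) = -1*814912 = -814912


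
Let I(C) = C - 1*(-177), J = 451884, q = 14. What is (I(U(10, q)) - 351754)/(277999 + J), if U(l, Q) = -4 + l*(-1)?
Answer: -351591/729883 ≈ -0.48171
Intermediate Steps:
U(l, Q) = -4 - l
I(C) = 177 + C (I(C) = C + 177 = 177 + C)
(I(U(10, q)) - 351754)/(277999 + J) = ((177 + (-4 - 1*10)) - 351754)/(277999 + 451884) = ((177 + (-4 - 10)) - 351754)/729883 = ((177 - 14) - 351754)*(1/729883) = (163 - 351754)*(1/729883) = -351591*1/729883 = -351591/729883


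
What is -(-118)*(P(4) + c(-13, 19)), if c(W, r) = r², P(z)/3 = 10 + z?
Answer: 47554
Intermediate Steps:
P(z) = 30 + 3*z (P(z) = 3*(10 + z) = 30 + 3*z)
-(-118)*(P(4) + c(-13, 19)) = -(-118)*((30 + 3*4) + 19²) = -(-118)*((30 + 12) + 361) = -(-118)*(42 + 361) = -(-118)*403 = -1*(-47554) = 47554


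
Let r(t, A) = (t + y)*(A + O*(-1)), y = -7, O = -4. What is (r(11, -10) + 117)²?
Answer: 8649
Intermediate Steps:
r(t, A) = (-7 + t)*(4 + A) (r(t, A) = (t - 7)*(A - 4*(-1)) = (-7 + t)*(A + 4) = (-7 + t)*(4 + A))
(r(11, -10) + 117)² = ((-28 - 7*(-10) + 4*11 - 10*11) + 117)² = ((-28 + 70 + 44 - 110) + 117)² = (-24 + 117)² = 93² = 8649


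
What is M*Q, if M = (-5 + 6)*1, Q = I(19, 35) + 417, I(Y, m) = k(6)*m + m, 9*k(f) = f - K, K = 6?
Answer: 452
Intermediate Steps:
k(f) = -⅔ + f/9 (k(f) = (f - 1*6)/9 = (f - 6)/9 = (-6 + f)/9 = -⅔ + f/9)
I(Y, m) = m (I(Y, m) = (-⅔ + (⅑)*6)*m + m = (-⅔ + ⅔)*m + m = 0*m + m = 0 + m = m)
Q = 452 (Q = 35 + 417 = 452)
M = 1 (M = 1*1 = 1)
M*Q = 1*452 = 452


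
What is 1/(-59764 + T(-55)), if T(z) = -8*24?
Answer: -1/59956 ≈ -1.6679e-5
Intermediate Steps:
T(z) = -192
1/(-59764 + T(-55)) = 1/(-59764 - 192) = 1/(-59956) = -1/59956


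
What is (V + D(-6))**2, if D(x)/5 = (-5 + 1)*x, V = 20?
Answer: 19600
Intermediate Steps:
D(x) = -20*x (D(x) = 5*((-5 + 1)*x) = 5*(-4*x) = -20*x)
(V + D(-6))**2 = (20 - 20*(-6))**2 = (20 + 120)**2 = 140**2 = 19600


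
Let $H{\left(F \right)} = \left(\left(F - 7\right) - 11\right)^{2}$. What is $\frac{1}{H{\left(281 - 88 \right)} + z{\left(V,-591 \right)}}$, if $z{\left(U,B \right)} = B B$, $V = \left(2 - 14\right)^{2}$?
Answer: $\frac{1}{379906} \approx 2.6322 \cdot 10^{-6}$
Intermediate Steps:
$H{\left(F \right)} = \left(-18 + F\right)^{2}$ ($H{\left(F \right)} = \left(\left(-7 + F\right) - 11\right)^{2} = \left(-18 + F\right)^{2}$)
$V = 144$ ($V = \left(2 - 14\right)^{2} = \left(-12\right)^{2} = 144$)
$z{\left(U,B \right)} = B^{2}$
$\frac{1}{H{\left(281 - 88 \right)} + z{\left(V,-591 \right)}} = \frac{1}{\left(-18 + \left(281 - 88\right)\right)^{2} + \left(-591\right)^{2}} = \frac{1}{\left(-18 + 193\right)^{2} + 349281} = \frac{1}{175^{2} + 349281} = \frac{1}{30625 + 349281} = \frac{1}{379906}$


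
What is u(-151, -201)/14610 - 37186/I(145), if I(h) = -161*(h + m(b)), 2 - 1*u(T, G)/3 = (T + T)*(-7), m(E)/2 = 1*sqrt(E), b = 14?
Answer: 9564381446/8220581915 - 74372*sqrt(14)/3376009 ≈ 1.0810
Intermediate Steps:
m(E) = 2*sqrt(E) (m(E) = 2*(1*sqrt(E)) = 2*sqrt(E))
u(T, G) = 6 + 42*T (u(T, G) = 6 - 3*(T + T)*(-7) = 6 - 3*2*T*(-7) = 6 - (-42)*T = 6 + 42*T)
I(h) = -322*sqrt(14) - 161*h (I(h) = -161*(h + 2*sqrt(14)) = -322*sqrt(14) - 161*h)
u(-151, -201)/14610 - 37186/I(145) = (6 + 42*(-151))/14610 - 37186/(-322*sqrt(14) - 161*145) = (6 - 6342)*(1/14610) - 37186/(-322*sqrt(14) - 23345) = -6336*1/14610 - 37186/(-23345 - 322*sqrt(14)) = -1056/2435 - 37186/(-23345 - 322*sqrt(14))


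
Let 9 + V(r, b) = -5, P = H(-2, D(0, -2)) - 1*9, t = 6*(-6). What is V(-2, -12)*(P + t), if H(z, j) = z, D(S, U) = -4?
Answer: 658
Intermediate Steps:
t = -36
P = -11 (P = -2 - 1*9 = -2 - 9 = -11)
V(r, b) = -14 (V(r, b) = -9 - 5 = -14)
V(-2, -12)*(P + t) = -14*(-11 - 36) = -14*(-47) = 658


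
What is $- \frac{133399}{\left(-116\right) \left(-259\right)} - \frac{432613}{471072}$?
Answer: $- \frac{2708498525}{505460256} \approx -5.3585$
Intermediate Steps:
$- \frac{133399}{\left(-116\right) \left(-259\right)} - \frac{432613}{471072} = - \frac{133399}{30044} - \frac{432613}{471072} = \left(-133399\right) \frac{1}{30044} - \frac{432613}{471072} = - \frac{19057}{4292} - \frac{432613}{471072} = - \frac{2708498525}{505460256}$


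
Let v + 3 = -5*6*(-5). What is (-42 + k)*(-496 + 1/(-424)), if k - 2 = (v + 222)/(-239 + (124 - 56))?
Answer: 168454305/8056 ≈ 20910.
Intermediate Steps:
v = 147 (v = -3 - 5*6*(-5) = -3 - 30*(-5) = -3 + 150 = 147)
k = -3/19 (k = 2 + (147 + 222)/(-239 + (124 - 56)) = 2 + 369/(-239 + 68) = 2 + 369/(-171) = 2 + 369*(-1/171) = 2 - 41/19 = -3/19 ≈ -0.15789)
(-42 + k)*(-496 + 1/(-424)) = (-42 - 3/19)*(-496 + 1/(-424)) = -801*(-496 - 1/424)/19 = -801/19*(-210305/424) = 168454305/8056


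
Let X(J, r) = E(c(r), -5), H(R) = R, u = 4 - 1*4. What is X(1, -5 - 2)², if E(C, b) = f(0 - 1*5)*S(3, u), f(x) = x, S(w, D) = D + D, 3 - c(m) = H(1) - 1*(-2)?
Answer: 0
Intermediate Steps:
u = 0 (u = 4 - 4 = 0)
c(m) = 0 (c(m) = 3 - (1 - 1*(-2)) = 3 - (1 + 2) = 3 - 1*3 = 3 - 3 = 0)
S(w, D) = 2*D
E(C, b) = 0 (E(C, b) = (0 - 1*5)*(2*0) = (0 - 5)*0 = -5*0 = 0)
X(J, r) = 0
X(1, -5 - 2)² = 0² = 0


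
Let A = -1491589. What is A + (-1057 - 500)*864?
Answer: -2836837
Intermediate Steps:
A + (-1057 - 500)*864 = -1491589 + (-1057 - 500)*864 = -1491589 - 1557*864 = -1491589 - 1345248 = -2836837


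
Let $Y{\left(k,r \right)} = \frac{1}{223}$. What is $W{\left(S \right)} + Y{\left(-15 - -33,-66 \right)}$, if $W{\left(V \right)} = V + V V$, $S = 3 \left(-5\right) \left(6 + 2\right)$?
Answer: $\frac{3184441}{223} \approx 14280.0$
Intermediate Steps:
$Y{\left(k,r \right)} = \frac{1}{223}$
$S = -120$ ($S = \left(-15\right) 8 = -120$)
$W{\left(V \right)} = V + V^{2}$
$W{\left(S \right)} + Y{\left(-15 - -33,-66 \right)} = - 120 \left(1 - 120\right) + \frac{1}{223} = \left(-120\right) \left(-119\right) + \frac{1}{223} = 14280 + \frac{1}{223} = \frac{3184441}{223}$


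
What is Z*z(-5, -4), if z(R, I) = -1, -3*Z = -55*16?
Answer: -880/3 ≈ -293.33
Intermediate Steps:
Z = 880/3 (Z = -(-55)*16/3 = -⅓*(-880) = 880/3 ≈ 293.33)
Z*z(-5, -4) = (880/3)*(-1) = -880/3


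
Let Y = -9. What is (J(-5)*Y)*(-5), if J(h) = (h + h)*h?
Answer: 2250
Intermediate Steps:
J(h) = 2*h² (J(h) = (2*h)*h = 2*h²)
(J(-5)*Y)*(-5) = ((2*(-5)²)*(-9))*(-5) = ((2*25)*(-9))*(-5) = (50*(-9))*(-5) = -450*(-5) = 2250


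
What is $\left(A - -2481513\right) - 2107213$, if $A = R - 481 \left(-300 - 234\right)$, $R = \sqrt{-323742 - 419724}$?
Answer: $631154 + i \sqrt{743466} \approx 6.3115 \cdot 10^{5} + 862.25 i$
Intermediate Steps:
$R = i \sqrt{743466}$ ($R = \sqrt{-743466} = i \sqrt{743466} \approx 862.25 i$)
$A = 256854 + i \sqrt{743466}$ ($A = i \sqrt{743466} - 481 \left(-300 - 234\right) = i \sqrt{743466} - -256854 = i \sqrt{743466} + 256854 = 256854 + i \sqrt{743466} \approx 2.5685 \cdot 10^{5} + 862.25 i$)
$\left(A - -2481513\right) - 2107213 = \left(\left(256854 + i \sqrt{743466}\right) - -2481513\right) - 2107213 = \left(\left(256854 + i \sqrt{743466}\right) + 2481513\right) - 2107213 = \left(2738367 + i \sqrt{743466}\right) - 2107213 = 631154 + i \sqrt{743466}$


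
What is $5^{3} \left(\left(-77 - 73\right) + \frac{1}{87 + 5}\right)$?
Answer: $- \frac{1724875}{92} \approx -18749.0$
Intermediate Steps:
$5^{3} \left(\left(-77 - 73\right) + \frac{1}{87 + 5}\right) = 125 \left(\left(-77 - 73\right) + \frac{1}{92}\right) = 125 \left(-150 + \frac{1}{92}\right) = 125 \left(- \frac{13799}{92}\right) = - \frac{1724875}{92}$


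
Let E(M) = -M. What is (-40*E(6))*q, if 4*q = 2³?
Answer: 480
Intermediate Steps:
q = 2 (q = (¼)*2³ = (¼)*8 = 2)
(-40*E(6))*q = -(-40)*6*2 = -40*(-6)*2 = 240*2 = 480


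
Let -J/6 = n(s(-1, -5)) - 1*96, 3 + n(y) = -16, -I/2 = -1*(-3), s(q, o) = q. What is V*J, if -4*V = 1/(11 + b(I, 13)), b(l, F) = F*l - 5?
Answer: 115/48 ≈ 2.3958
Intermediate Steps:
I = -6 (I = -(-2)*(-3) = -2*3 = -6)
n(y) = -19 (n(y) = -3 - 16 = -19)
b(l, F) = -5 + F*l
J = 690 (J = -6*(-19 - 1*96) = -6*(-19 - 96) = -6*(-115) = 690)
V = 1/288 (V = -1/(4*(11 + (-5 + 13*(-6)))) = -1/(4*(11 + (-5 - 78))) = -1/(4*(11 - 83)) = -1/4/(-72) = -1/4*(-1/72) = 1/288 ≈ 0.0034722)
V*J = (1/288)*690 = 115/48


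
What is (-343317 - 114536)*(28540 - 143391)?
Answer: 52584874903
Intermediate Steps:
(-343317 - 114536)*(28540 - 143391) = -457853*(-114851) = 52584874903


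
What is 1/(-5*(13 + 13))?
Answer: -1/130 ≈ -0.0076923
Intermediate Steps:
1/(-5*(13 + 13)) = 1/(-5*26) = 1/(-130) = -1/130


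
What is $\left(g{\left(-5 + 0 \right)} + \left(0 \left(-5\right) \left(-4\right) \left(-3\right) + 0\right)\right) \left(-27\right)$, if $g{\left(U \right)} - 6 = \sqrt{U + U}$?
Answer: $-162 - 27 i \sqrt{10} \approx -162.0 - 85.381 i$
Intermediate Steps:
$g{\left(U \right)} = 6 + \sqrt{2} \sqrt{U}$ ($g{\left(U \right)} = 6 + \sqrt{U + U} = 6 + \sqrt{2 U} = 6 + \sqrt{2} \sqrt{U}$)
$\left(g{\left(-5 + 0 \right)} + \left(0 \left(-5\right) \left(-4\right) \left(-3\right) + 0\right)\right) \left(-27\right) = \left(\left(6 + \sqrt{2} \sqrt{-5 + 0}\right) + \left(0 \left(-5\right) \left(-4\right) \left(-3\right) + 0\right)\right) \left(-27\right) = \left(\left(6 + \sqrt{2} \sqrt{-5}\right) + \left(0 \cdot 20 \left(-3\right) + 0\right)\right) \left(-27\right) = \left(\left(6 + \sqrt{2} i \sqrt{5}\right) + \left(0 \left(-60\right) + 0\right)\right) \left(-27\right) = \left(\left(6 + i \sqrt{10}\right) + \left(0 + 0\right)\right) \left(-27\right) = \left(\left(6 + i \sqrt{10}\right) + 0\right) \left(-27\right) = \left(6 + i \sqrt{10}\right) \left(-27\right) = -162 - 27 i \sqrt{10}$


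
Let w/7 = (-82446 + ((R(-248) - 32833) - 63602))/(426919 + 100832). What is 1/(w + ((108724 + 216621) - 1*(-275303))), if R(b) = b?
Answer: 75393/45284475535 ≈ 1.6649e-6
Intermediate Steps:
w = -179129/75393 (w = 7*((-82446 + ((-248 - 32833) - 63602))/(426919 + 100832)) = 7*((-82446 + (-33081 - 63602))/527751) = 7*((-82446 - 96683)*(1/527751)) = 7*(-179129*1/527751) = 7*(-179129/527751) = -179129/75393 ≈ -2.3759)
1/(w + ((108724 + 216621) - 1*(-275303))) = 1/(-179129/75393 + ((108724 + 216621) - 1*(-275303))) = 1/(-179129/75393 + (325345 + 275303)) = 1/(-179129/75393 + 600648) = 1/(45284475535/75393) = 75393/45284475535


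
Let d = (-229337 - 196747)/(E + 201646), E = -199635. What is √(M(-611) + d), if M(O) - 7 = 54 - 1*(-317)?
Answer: √671822814/2011 ≈ 12.889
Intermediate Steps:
M(O) = 378 (M(O) = 7 + (54 - 1*(-317)) = 7 + (54 + 317) = 7 + 371 = 378)
d = -426084/2011 (d = (-229337 - 196747)/(-199635 + 201646) = -426084/2011 ≈ -211.88)
√(M(-611) + d) = √(378 - 426084/2011) = √(334074/2011) = √671822814/2011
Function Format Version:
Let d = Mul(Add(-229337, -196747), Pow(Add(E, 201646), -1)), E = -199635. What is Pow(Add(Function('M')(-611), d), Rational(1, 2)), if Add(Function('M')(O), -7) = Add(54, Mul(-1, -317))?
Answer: Mul(Rational(1, 2011), Pow(671822814, Rational(1, 2))) ≈ 12.889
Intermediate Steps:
Function('M')(O) = 378 (Function('M')(O) = Add(7, Add(54, Mul(-1, -317))) = Add(7, Add(54, 317)) = Add(7, 371) = 378)
d = Rational(-426084, 2011) (d = Mul(Add(-229337, -196747), Pow(Add(-199635, 201646), -1)) = Mul(-426084, Pow(2011, -1)) = Mul(-426084, Rational(1, 2011)) = Rational(-426084, 2011) ≈ -211.88)
Pow(Add(Function('M')(-611), d), Rational(1, 2)) = Pow(Add(378, Rational(-426084, 2011)), Rational(1, 2)) = Pow(Rational(334074, 2011), Rational(1, 2)) = Mul(Rational(1, 2011), Pow(671822814, Rational(1, 2)))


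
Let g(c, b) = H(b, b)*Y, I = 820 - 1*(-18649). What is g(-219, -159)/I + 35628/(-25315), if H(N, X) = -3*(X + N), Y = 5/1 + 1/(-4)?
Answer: -1157853219/985715470 ≈ -1.1746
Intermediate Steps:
I = 19469 (I = 820 + 18649 = 19469)
Y = 19/4 (Y = 5*1 + 1*(-¼) = 5 - ¼ = 19/4 ≈ 4.7500)
H(N, X) = -3*N - 3*X (H(N, X) = -3*(N + X) = -3*N - 3*X)
g(c, b) = -57*b/2 (g(c, b) = (-3*b - 3*b)*(19/4) = -6*b*(19/4) = -57*b/2)
g(-219, -159)/I + 35628/(-25315) = -57/2*(-159)/19469 + 35628/(-25315) = (9063/2)*(1/19469) + 35628*(-1/25315) = 9063/38938 - 35628/25315 = -1157853219/985715470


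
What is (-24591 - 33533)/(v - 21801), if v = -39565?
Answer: 29062/30683 ≈ 0.94717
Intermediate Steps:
(-24591 - 33533)/(v - 21801) = (-24591 - 33533)/(-39565 - 21801) = -58124/(-61366) = -58124*(-1/61366) = 29062/30683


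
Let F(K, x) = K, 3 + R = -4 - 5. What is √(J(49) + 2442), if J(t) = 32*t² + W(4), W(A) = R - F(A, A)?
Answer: √79258 ≈ 281.53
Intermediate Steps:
R = -12 (R = -3 + (-4 - 5) = -3 - 9 = -12)
W(A) = -12 - A
J(t) = -16 + 32*t² (J(t) = 32*t² + (-12 - 1*4) = 32*t² + (-12 - 4) = 32*t² - 16 = -16 + 32*t²)
√(J(49) + 2442) = √((-16 + 32*49²) + 2442) = √((-16 + 32*2401) + 2442) = √((-16 + 76832) + 2442) = √(76816 + 2442) = √79258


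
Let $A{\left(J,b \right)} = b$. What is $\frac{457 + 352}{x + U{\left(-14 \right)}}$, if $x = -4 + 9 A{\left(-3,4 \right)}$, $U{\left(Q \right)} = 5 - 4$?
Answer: $\frac{809}{33} \approx 24.515$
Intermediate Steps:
$U{\left(Q \right)} = 1$
$x = 32$ ($x = -4 + 9 \cdot 4 = -4 + 36 = 32$)
$\frac{457 + 352}{x + U{\left(-14 \right)}} = \frac{457 + 352}{32 + 1} = \frac{809}{33}$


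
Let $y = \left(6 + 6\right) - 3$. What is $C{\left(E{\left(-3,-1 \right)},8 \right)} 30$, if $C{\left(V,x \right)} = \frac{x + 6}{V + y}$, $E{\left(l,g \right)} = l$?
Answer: $70$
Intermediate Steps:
$y = 9$ ($y = 12 - 3 = 9$)
$C{\left(V,x \right)} = \frac{6 + x}{9 + V}$ ($C{\left(V,x \right)} = \frac{x + 6}{V + 9} = \frac{6 + x}{9 + V}$)
$C{\left(E{\left(-3,-1 \right)},8 \right)} 30 = \frac{6 + 8}{9 - 3} \cdot 30 = \frac{1}{6} \cdot 14 \cdot 30 = \frac{7}{3} \cdot 30 = 70$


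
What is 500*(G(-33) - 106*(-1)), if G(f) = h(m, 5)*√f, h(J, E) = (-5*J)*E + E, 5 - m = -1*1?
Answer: 53000 - 72500*I*√33 ≈ 53000.0 - 4.1648e+5*I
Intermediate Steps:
m = 6 (m = 5 - (-1) = 5 - 1*(-1) = 5 + 1 = 6)
h(J, E) = E - 5*E*J (h(J, E) = -5*E*J + E = E - 5*E*J)
G(f) = -145*√f (G(f) = (5*(1 - 5*6))*√f = (5*(1 - 30))*√f = (5*(-29))*√f = -145*√f)
500*(G(-33) - 106*(-1)) = 500*(-145*I*√33 - 106*(-1)) = 500*(-145*I*√33 + 106) = 500*(106 - 145*I*√33) = 53000 - 72500*I*√33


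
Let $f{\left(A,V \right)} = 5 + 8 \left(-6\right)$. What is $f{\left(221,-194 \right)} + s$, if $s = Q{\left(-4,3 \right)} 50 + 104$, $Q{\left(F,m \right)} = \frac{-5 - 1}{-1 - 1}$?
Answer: $211$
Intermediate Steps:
$Q{\left(F,m \right)} = 3$ ($Q{\left(F,m \right)} = - \frac{6}{-2} = \left(-6\right) \left(- \frac{1}{2}\right) = 3$)
$f{\left(A,V \right)} = -43$ ($f{\left(A,V \right)} = 5 - 48 = -43$)
$s = 254$ ($s = 3 \cdot 50 + 104 = 150 + 104 = 254$)
$f{\left(221,-194 \right)} + s = -43 + 254 = 211$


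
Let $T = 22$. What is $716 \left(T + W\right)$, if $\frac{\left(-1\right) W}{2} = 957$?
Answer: $-1354672$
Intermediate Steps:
$W = -1914$ ($W = \left(-2\right) 957 = -1914$)
$716 \left(T + W\right) = 716 \left(22 - 1914\right) = 716 \left(-1892\right) = -1354672$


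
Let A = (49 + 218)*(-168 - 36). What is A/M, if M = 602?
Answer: -27234/301 ≈ -90.478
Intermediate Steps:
A = -54468 (A = 267*(-204) = -54468)
A/M = -54468/602 = -54468*1/602 = -27234/301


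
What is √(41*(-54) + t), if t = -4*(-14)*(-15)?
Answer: I*√3054 ≈ 55.263*I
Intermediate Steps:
t = -840 (t = 56*(-15) = -840)
√(41*(-54) + t) = √(41*(-54) - 840) = √(-2214 - 840) = √(-3054) = I*√3054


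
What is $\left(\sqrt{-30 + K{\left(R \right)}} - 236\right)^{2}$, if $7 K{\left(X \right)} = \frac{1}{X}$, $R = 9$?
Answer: $\frac{\left(4956 - i \sqrt{13223}\right)^{2}}{441} \approx 55666.0 - 2584.6 i$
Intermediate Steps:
$K{\left(X \right)} = \frac{1}{7 X}$
$\left(\sqrt{-30 + K{\left(R \right)}} - 236\right)^{2} = \left(\sqrt{-30 + \frac{1}{7 \cdot 9}} - 236\right)^{2} = \left(\sqrt{-30 + \frac{1}{7} \cdot \frac{1}{9}} - 236\right)^{2} = \left(\sqrt{-30 + \frac{1}{63}} - 236\right)^{2} = \left(\sqrt{- \frac{1889}{63}} - 236\right)^{2} = \left(\frac{i \sqrt{13223}}{21} - 236\right)^{2} = \left(-236 + \frac{i \sqrt{13223}}{21}\right)^{2}$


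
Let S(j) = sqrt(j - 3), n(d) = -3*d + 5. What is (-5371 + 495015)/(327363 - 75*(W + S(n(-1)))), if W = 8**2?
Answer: 13161753131/8670571737 + 3060275*sqrt(5)/8670571737 ≈ 1.5188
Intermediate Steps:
W = 64
n(d) = 5 - 3*d
S(j) = sqrt(-3 + j)
(-5371 + 495015)/(327363 - 75*(W + S(n(-1)))) = (-5371 + 495015)/(327363 - 75*(64 + sqrt(-3 + (5 - 3*(-1))))) = 489644/(327363 - 75*(64 + sqrt(-3 + (5 + 3)))) = 489644/(327363 - 75*(64 + sqrt(-3 + 8))) = 489644/(327363 - 75*(64 + sqrt(5))) = 489644/(327363 + (-4800 - 75*sqrt(5))) = 489644/(322563 - 75*sqrt(5))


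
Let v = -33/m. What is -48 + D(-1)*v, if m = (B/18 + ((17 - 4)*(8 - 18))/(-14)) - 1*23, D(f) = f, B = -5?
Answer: -88782/1763 ≈ -50.358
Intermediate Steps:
m = -1763/126 (m = (-5/18 + ((17 - 4)*(8 - 18))/(-14)) - 1*23 = (-5*1/18 + (13*(-10))*(-1/14)) - 23 = (-5/18 - 130*(-1/14)) - 23 = (-5/18 + 65/7) - 23 = 1135/126 - 23 = -1763/126 ≈ -13.992)
v = 4158/1763 (v = -33/(-1763/126) = -33*(-126/1763) = 4158/1763 ≈ 2.3585)
-48 + D(-1)*v = -48 - 1*4158/1763 = -48 - 4158/1763 = -88782/1763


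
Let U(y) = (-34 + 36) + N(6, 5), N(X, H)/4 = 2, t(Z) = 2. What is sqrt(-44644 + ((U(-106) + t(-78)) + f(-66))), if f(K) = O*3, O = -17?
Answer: I*sqrt(44683) ≈ 211.38*I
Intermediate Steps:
N(X, H) = 8 (N(X, H) = 4*2 = 8)
U(y) = 10 (U(y) = (-34 + 36) + 8 = 2 + 8 = 10)
f(K) = -51 (f(K) = -17*3 = -51)
sqrt(-44644 + ((U(-106) + t(-78)) + f(-66))) = sqrt(-44644 + ((10 + 2) - 51)) = sqrt(-44644 + (12 - 51)) = sqrt(-44644 - 39) = sqrt(-44683) = I*sqrt(44683)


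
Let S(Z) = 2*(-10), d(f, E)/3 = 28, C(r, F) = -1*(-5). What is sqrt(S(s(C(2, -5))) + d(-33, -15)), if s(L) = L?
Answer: 8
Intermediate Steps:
C(r, F) = 5
d(f, E) = 84 (d(f, E) = 3*28 = 84)
S(Z) = -20
sqrt(S(s(C(2, -5))) + d(-33, -15)) = sqrt(-20 + 84) = sqrt(64) = 8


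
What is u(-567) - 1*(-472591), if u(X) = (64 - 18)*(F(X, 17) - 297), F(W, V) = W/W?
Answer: 458975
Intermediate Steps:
F(W, V) = 1
u(X) = -13616 (u(X) = (64 - 18)*(1 - 297) = 46*(-296) = -13616)
u(-567) - 1*(-472591) = -13616 - 1*(-472591) = -13616 + 472591 = 458975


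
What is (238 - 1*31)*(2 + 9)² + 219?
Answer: 25266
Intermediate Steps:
(238 - 1*31)*(2 + 9)² + 219 = (238 - 31)*11² + 219 = 207*121 + 219 = 25047 + 219 = 25266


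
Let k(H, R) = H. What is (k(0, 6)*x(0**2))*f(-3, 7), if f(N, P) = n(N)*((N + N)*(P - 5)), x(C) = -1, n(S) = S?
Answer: 0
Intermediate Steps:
f(N, P) = 2*N**2*(-5 + P) (f(N, P) = N*((N + N)*(P - 5)) = N*((2*N)*(-5 + P)) = N*(2*N*(-5 + P)) = 2*N**2*(-5 + P))
(k(0, 6)*x(0**2))*f(-3, 7) = (0*(-1))*(2*(-3)**2*(-5 + 7)) = 0*(2*9*2) = 0*36 = 0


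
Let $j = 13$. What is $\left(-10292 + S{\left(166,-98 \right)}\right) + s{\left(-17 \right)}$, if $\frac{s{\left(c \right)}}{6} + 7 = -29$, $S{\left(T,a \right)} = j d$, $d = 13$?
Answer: $-10339$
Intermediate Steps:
$S{\left(T,a \right)} = 169$ ($S{\left(T,a \right)} = 13 \cdot 13 = 169$)
$s{\left(c \right)} = -216$ ($s{\left(c \right)} = -42 + 6 \left(-29\right) = -42 - 174 = -216$)
$\left(-10292 + S{\left(166,-98 \right)}\right) + s{\left(-17 \right)} = \left(-10292 + 169\right) - 216 = -10123 - 216 = -10339$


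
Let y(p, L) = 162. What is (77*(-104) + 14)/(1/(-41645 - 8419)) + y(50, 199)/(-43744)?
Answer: 8753428465071/21872 ≈ 4.0021e+8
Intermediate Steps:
(77*(-104) + 14)/(1/(-41645 - 8419)) + y(50, 199)/(-43744) = (77*(-104) + 14)/(1/(-41645 - 8419)) + 162/(-43744) = (-8008 + 14)/(1/(-50064)) + 162*(-1/43744) = -7994/(-1/50064) - 81/21872 = -7994*(-50064) - 81/21872 = 400211616 - 81/21872 = 8753428465071/21872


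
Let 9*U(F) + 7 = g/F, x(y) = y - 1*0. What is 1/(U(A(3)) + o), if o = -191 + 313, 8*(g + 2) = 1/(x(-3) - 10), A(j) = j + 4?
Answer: 6552/794039 ≈ 0.0082515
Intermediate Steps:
x(y) = y (x(y) = y + 0 = y)
A(j) = 4 + j
g = -209/104 (g = -2 + 1/(8*(-3 - 10)) = -2 + (1/8)/(-13) = -2 + (1/8)*(-1/13) = -2 - 1/104 = -209/104 ≈ -2.0096)
U(F) = -7/9 - 209/(936*F) (U(F) = -7/9 + (-209/(104*F))/9 = -7/9 - 209/(936*F))
o = 122
1/(U(A(3)) + o) = 1/((-209 - 728*(4 + 3))/(936*(4 + 3)) + 122) = 1/((1/936)*(-209 - 728*7)/7 + 122) = 1/((1/936)*(1/7)*(-209 - 5096) + 122) = 1/((1/936)*(1/7)*(-5305) + 122) = 1/(-5305/6552 + 122) = 1/(794039/6552) = 6552/794039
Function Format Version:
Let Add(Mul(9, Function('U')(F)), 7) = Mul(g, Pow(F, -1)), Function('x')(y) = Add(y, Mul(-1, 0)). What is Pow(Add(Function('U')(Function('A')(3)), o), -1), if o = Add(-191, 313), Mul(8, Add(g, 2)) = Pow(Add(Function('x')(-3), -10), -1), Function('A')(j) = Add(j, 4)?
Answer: Rational(6552, 794039) ≈ 0.0082515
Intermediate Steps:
Function('x')(y) = y (Function('x')(y) = Add(y, 0) = y)
Function('A')(j) = Add(4, j)
g = Rational(-209, 104) (g = Add(-2, Mul(Rational(1, 8), Pow(Add(-3, -10), -1))) = Add(-2, Mul(Rational(1, 8), Pow(-13, -1))) = Add(-2, Mul(Rational(1, 8), Rational(-1, 13))) = Add(-2, Rational(-1, 104)) = Rational(-209, 104) ≈ -2.0096)
Function('U')(F) = Add(Rational(-7, 9), Mul(Rational(-209, 936), Pow(F, -1))) (Function('U')(F) = Add(Rational(-7, 9), Mul(Rational(1, 9), Mul(Rational(-209, 104), Pow(F, -1)))) = Add(Rational(-7, 9), Mul(Rational(-209, 936), Pow(F, -1))))
o = 122
Pow(Add(Function('U')(Function('A')(3)), o), -1) = Pow(Add(Mul(Rational(1, 936), Pow(Add(4, 3), -1), Add(-209, Mul(-728, Add(4, 3)))), 122), -1) = Pow(Add(Mul(Rational(1, 936), Pow(7, -1), Add(-209, Mul(-728, 7))), 122), -1) = Pow(Add(Mul(Rational(1, 936), Rational(1, 7), Add(-209, -5096)), 122), -1) = Pow(Add(Mul(Rational(1, 936), Rational(1, 7), -5305), 122), -1) = Pow(Add(Rational(-5305, 6552), 122), -1) = Pow(Rational(794039, 6552), -1) = Rational(6552, 794039)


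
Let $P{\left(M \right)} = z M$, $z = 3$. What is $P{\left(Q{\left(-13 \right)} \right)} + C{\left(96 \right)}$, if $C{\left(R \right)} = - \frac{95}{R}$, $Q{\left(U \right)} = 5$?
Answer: $\frac{1345}{96} \approx 14.01$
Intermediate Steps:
$P{\left(M \right)} = 3 M$
$P{\left(Q{\left(-13 \right)} \right)} + C{\left(96 \right)} = 3 \cdot 5 - \frac{95}{96} = 15 - \frac{95}{96} = \frac{1345}{96}$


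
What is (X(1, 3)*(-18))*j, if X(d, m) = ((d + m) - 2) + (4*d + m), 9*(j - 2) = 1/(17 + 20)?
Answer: -12006/37 ≈ -324.49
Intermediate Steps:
j = 667/333 (j = 2 + 1/(9*(17 + 20)) = 2 + (⅑)/37 = 2 + (⅑)*(1/37) = 2 + 1/333 = 667/333 ≈ 2.0030)
X(d, m) = -2 + 2*m + 5*d (X(d, m) = (-2 + d + m) + (m + 4*d) = -2 + 2*m + 5*d)
(X(1, 3)*(-18))*j = ((-2 + 2*3 + 5*1)*(-18))*(667/333) = ((-2 + 6 + 5)*(-18))*(667/333) = (9*(-18))*(667/333) = -162*667/333 = -12006/37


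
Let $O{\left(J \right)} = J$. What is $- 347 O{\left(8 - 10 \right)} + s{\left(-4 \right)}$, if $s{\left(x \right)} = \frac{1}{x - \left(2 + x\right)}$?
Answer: $\frac{1387}{2} \approx 693.5$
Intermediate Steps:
$s{\left(x \right)} = - \frac{1}{2}$ ($s{\left(x \right)} = \frac{1}{-2} = - \frac{1}{2}$)
$- 347 O{\left(8 - 10 \right)} + s{\left(-4 \right)} = - 347 \left(8 - 10\right) - \frac{1}{2} = \left(-347\right) \left(-2\right) - \frac{1}{2} = 694 - \frac{1}{2} = \frac{1387}{2}$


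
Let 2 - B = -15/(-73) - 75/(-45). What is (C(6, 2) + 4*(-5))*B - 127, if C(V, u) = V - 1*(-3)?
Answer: -28121/219 ≈ -128.41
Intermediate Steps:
C(V, u) = 3 + V (C(V, u) = V + 3 = 3 + V)
B = 28/219 (B = 2 - (-15/(-73) - 75/(-45)) = 2 - (-15*(-1/73) - 75*(-1/45)) = 2 - (15/73 + 5/3) = 2 - 1*410/219 = 2 - 410/219 = 28/219 ≈ 0.12785)
(C(6, 2) + 4*(-5))*B - 127 = ((3 + 6) + 4*(-5))*(28/219) - 127 = (9 - 20)*(28/219) - 127 = -11*28/219 - 127 = -308/219 - 127 = -28121/219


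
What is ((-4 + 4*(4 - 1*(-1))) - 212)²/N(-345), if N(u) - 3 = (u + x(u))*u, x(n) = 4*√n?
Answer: 47631038/154423779 + 552230*I*√345/154423779 ≈ 0.30844 + 0.066423*I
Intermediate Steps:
N(u) = 3 + u*(u + 4*√u) (N(u) = 3 + (u + 4*√u)*u = 3 + u*(u + 4*√u))
((-4 + 4*(4 - 1*(-1))) - 212)²/N(-345) = ((-4 + 4*(4 - 1*(-1))) - 212)²/(3 + (-345)² + 4*(-345)^(3/2)) = ((-4 + 4*(4 + 1)) - 212)²/(3 + 119025 + 4*(-345*I*√345)) = ((-4 + 4*5) - 212)²/(3 + 119025 - 1380*I*√345) = ((-4 + 20) - 212)²/(119028 - 1380*I*√345) = (16 - 212)²/(119028 - 1380*I*√345) = (-196)²/(119028 - 1380*I*√345) = 38416/(119028 - 1380*I*√345)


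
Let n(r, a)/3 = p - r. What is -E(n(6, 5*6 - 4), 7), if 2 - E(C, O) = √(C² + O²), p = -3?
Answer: -2 + √778 ≈ 25.893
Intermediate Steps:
n(r, a) = -9 - 3*r (n(r, a) = 3*(-3 - r) = -9 - 3*r)
E(C, O) = 2 - √(C² + O²)
-E(n(6, 5*6 - 4), 7) = -(2 - √((-9 - 3*6)² + 7²)) = -(2 - √((-9 - 18)² + 49)) = -(2 - √((-27)² + 49)) = -(2 - √(729 + 49)) = -(2 - √778) = -2 + √778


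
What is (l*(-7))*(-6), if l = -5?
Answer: -210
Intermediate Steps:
(l*(-7))*(-6) = -5*(-7)*(-6) = 35*(-6) = -210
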